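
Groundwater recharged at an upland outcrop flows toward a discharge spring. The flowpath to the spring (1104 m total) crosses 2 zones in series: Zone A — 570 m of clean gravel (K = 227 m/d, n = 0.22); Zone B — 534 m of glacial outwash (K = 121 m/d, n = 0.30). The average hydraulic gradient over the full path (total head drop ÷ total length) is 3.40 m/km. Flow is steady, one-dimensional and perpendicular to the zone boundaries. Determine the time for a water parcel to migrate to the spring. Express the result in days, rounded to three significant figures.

Continuity: the same q passes through each zone, so ΔH = q·Σ(L_j/K_j) — the zones act as resistances in series.
Σ(L/K) = 570/227 + 534/121 = 2.511 + 4.413 = 6.924 d
K_eq = L_total / Σ(L/K) = 1104 / 6.924 = 159.4 m/d
q = K_eq · i = 159.4 × 0.0034 = 0.5421 m/d (same in every zone)
Zone A: v = q/n = 0.5421/0.22 = 2.464 m/d → t_A = 570/2.464 = 231.3 d
Zone B: v = q/n = 0.5421/0.30 = 1.807 m/d → t_B = 534/1.807 = 295.5 d
Total t = 231.3 + 295.5 = 526.8 d

527 days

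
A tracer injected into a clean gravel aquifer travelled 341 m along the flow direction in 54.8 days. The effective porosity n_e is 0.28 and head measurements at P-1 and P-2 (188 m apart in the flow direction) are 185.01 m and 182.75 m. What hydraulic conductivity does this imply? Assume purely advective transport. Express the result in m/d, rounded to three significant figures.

Hydraulic gradient i = (185.01 − 182.75) / 188 = 2.26 / 188 = 0.01202
v = L / t = 341 / 54.8 = 6.223 m/d
K = v · n / i = 6.223 × 0.28 / 0.01202 = 145 m/d

145 m/d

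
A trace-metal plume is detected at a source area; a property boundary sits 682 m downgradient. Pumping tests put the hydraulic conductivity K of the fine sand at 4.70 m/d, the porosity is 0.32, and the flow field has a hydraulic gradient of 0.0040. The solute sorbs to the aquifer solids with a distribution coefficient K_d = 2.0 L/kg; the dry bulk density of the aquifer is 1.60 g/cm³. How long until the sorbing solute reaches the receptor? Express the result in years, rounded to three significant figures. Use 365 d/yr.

q = Ki = 4.70 × 0.0040 = 0.01880 m/d
v = Ki/n = 4.70·0.0040/0.32 = 0.05875 m/d
Retardation R = 1 + ρ_b·K_d/n = 1 + 1.60×2.0/0.32 = 11.00
Contaminant velocity v_c = v/R = 0.05875/11.00 = 0.005341 m/d
t = L/v_c = 682/0.005341 = 127700 d
   = 127700/365 = 350 yr

350 years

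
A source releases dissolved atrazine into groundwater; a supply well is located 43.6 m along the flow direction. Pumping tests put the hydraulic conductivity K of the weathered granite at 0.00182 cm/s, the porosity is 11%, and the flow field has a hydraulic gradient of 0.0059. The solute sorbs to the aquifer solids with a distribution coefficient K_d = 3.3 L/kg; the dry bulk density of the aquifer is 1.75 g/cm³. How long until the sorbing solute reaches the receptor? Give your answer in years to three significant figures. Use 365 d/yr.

75.8 years

K = 0.00182 cm/s × 864 = 1.572 m/d
q = Ki = 1.572 × 0.0059 = 0.009278 m/d
Seepage velocity v = q / n = 0.009278 / 0.11 = 0.08434 m/d
Retardation R = 1 + ρ_b·K_d/n = 1 + 1.75×3.3/0.11 = 53.50
Contaminant velocity v_c = v/R = 0.08434/53.50 = 0.001576 m/d
t = L/v_c = 43.6/0.001576 = 27660 d
   = 27660/365 = 75.8 yr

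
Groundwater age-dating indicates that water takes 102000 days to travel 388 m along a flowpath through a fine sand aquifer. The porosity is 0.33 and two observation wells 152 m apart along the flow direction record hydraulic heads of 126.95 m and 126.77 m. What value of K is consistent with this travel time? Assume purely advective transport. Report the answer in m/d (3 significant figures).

1.06 m/d

Hydraulic gradient i = (126.95 − 126.77) / 152 = 0.18 / 152 = 0.001184
v = L / t = 388 / 102000 = 0.003804 m/d
K = v · n / i = 0.003804 × 0.33 / 0.001184 = 1.06 m/d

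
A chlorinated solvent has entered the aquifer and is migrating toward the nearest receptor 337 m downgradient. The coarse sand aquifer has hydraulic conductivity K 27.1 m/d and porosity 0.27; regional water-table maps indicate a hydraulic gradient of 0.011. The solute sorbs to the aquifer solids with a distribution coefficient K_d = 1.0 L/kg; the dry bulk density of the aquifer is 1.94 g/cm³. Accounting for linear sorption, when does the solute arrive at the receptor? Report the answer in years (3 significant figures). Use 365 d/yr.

6.84 years

Darcy flux q = K·i = 27.1 × 0.011 = 0.2981 m/d
v_s = q/n_e = 0.2981/0.27 = 1.104 m/d
Retardation R = 1 + ρ_b·K_d/n = 1 + 1.94×1.0/0.27 = 8.185
Contaminant velocity v_c = v/R = 1.104/8.185 = 0.1349 m/d
t = L/v_c = 337/0.1349 = 2498 d
   = 2498/365 = 6.84 yr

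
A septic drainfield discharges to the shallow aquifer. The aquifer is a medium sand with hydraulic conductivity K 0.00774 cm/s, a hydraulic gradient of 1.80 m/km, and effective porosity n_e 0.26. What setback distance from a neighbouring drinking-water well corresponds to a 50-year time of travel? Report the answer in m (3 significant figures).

K = 0.00774 cm/s × 864 = 6.687 m/d
q = Ki = 6.687 × 0.0018 = 0.01204 m/d
v_s = q/n_e = 0.01204/0.26 = 0.04630 m/d
T = 50 yr × 365 = 18250 d
L = v × T = 0.04630 × 18250 = 844.9 m

845 m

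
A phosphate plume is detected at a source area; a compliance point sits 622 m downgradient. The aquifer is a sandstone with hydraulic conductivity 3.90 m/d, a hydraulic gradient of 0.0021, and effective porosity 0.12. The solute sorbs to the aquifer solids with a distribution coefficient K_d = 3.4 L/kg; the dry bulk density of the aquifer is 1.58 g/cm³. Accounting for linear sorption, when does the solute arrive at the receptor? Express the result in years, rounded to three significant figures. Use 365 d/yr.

Darcy flux q = K·i = 3.90 × 0.0021 = 0.008190 m/d
Seepage velocity v = q / n = 0.008190 / 0.12 = 0.06825 m/d
Retardation R = 1 + ρ_b·K_d/n = 1 + 1.58×3.4/0.12 = 45.77
Contaminant velocity v_c = v/R = 0.06825/45.77 = 0.001491 m/d
t = L/v_c = 622/0.001491 = 417100 d
   = 417100/365 = 1140 yr

1140 years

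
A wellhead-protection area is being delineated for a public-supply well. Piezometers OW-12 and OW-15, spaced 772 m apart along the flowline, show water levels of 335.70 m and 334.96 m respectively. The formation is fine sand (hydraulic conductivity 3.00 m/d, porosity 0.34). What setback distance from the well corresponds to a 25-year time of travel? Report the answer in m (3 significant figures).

Hydraulic gradient i = (335.70 − 334.96) / 772 = 0.74 / 772 = 9.585e-4
Darcy flux q = K·i = 3.00 × 9.585e-4 = 0.002876 m/d
Average linear velocity = 0.002876 / 0.34 = 0.008458 m/d
T = 25 yr × 365 = 9125 d
L = v × T = 0.008458 × 9125 = 77.18 m

77.2 m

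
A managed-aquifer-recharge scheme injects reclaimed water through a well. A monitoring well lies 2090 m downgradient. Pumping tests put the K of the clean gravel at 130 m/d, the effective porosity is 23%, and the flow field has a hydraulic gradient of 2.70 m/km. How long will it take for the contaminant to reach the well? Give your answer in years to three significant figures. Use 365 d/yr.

Specific discharge q = 130 × 0.0027 = 0.3510 m/d
v_s = q/n_e = 0.3510/0.23 = 1.526 m/d
t = L / v = 2090 / 1.526 = 1370 d
   = 1370 / 365 = 3.75 yr

3.75 years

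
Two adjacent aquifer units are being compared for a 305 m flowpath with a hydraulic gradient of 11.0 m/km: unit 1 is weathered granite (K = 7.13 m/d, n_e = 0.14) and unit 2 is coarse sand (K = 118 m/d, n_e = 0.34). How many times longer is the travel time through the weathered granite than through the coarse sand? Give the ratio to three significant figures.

6.81

Unit 1 (weathered granite): v = 7.13×0.011/0.14 = 0.5602 m/d, t = 305/0.5602 = 544.4 d
Unit 2 (coarse sand): v = 118×0.011/0.34 = 3.818 m/d, t = 305/3.818 = 79.89 d
t(weathered granite) / t(coarse sand) = 544.4/79.89 = 6.81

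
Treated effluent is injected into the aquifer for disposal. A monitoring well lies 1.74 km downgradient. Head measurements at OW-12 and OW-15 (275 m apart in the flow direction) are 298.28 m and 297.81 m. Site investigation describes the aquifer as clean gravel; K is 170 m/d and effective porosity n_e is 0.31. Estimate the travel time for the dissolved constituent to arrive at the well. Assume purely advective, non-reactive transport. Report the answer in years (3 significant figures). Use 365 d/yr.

Hydraulic gradient i = (298.28 − 297.81) / 275 = 0.47 / 275 = 0.001709
Specific discharge q = 170 × 0.001709 = 0.2905 m/d
v = Ki/n = 170·0.001709/0.31 = 0.9372 m/d
L = 1.74 km = 1740 m
t = L / v = 1740 / 0.9372 = 1857 d
   = 1857 / 365 = 5.09 yr

5.09 years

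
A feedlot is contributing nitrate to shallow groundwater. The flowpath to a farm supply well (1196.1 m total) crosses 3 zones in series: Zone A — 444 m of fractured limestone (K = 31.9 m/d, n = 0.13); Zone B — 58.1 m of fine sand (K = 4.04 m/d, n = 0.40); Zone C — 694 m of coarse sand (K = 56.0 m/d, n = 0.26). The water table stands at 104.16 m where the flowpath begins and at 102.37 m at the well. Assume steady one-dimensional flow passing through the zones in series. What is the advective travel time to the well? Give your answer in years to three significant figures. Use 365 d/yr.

16.3 years

Total head drop ΔH = 104.16 − 102.37 = 1.79 m
Continuity: the same q passes through each zone, so ΔH = q·Σ(L_j/K_j) — the zones act as resistances in series.
Σ(L/K) = 444/31.9 + 58.1/4.04 + 694/56.0 = 13.92 + 14.38 + 12.39 = 40.69 d
q = ΔH / Σ(L/K) = 1.79 / 40.69 = 0.04399 m/d (same in every zone)
Zone A: v = q/n = 0.04399/0.13 = 0.3384 m/d → t_A = 444/0.3384 = 1312 d
Zone B: v = q/n = 0.04399/0.40 = 0.1100 m/d → t_B = 58.1/0.1100 = 528.3 d
Zone C: v = q/n = 0.04399/0.26 = 0.1692 m/d → t_C = 694/0.1692 = 4102 d
Total t = 1312 + 528.3 + 4102 = 5942 d
   = 5942 / 365 = 16.3 yr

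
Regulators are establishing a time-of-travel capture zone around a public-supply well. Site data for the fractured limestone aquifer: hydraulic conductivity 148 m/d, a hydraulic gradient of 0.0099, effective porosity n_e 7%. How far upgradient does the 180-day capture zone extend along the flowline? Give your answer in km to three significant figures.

3.77 km

q = Ki = 148 × 0.0099 = 1.465 m/d
v = Ki/n = 148·0.0099/0.07 = 20.93 m/d
L = v × T = 20.93 × 180 = 3768 m
   = 3.77 km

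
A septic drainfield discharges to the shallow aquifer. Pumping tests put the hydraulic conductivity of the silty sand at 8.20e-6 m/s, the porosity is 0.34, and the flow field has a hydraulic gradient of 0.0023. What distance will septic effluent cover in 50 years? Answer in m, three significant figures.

87.5 m

K = 8.20e-6 m/s × 86400 s/d = 0.7085 m/d
Specific discharge q = 0.7085 × 0.0023 = 0.001630 m/d
Seepage velocity v = q / n = 0.001630 / 0.34 = 0.004793 m/d
T = 50 yr × 365 = 18250 d
L = v × T = 0.004793 × 18250 = 87.47 m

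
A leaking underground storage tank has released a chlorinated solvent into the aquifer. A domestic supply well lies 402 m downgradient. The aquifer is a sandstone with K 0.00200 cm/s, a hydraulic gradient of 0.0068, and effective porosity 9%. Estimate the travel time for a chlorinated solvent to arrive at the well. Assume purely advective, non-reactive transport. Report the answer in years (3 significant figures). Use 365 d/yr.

K = 0.00200 cm/s × 864 = 1.728 m/d
q = Ki = 1.728 × 0.0068 = 0.01175 m/d
v_s = q/n_e = 0.01175/0.09 = 0.1306 m/d
t = L / v = 402 / 0.1306 = 3079 d
   = 3079 / 365 = 8.44 yr

8.44 years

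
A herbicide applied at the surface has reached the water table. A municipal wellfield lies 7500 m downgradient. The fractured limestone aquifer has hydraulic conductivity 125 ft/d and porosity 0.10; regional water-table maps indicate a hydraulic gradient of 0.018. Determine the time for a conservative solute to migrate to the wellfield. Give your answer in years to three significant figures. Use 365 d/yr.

3.00 years

K = 125 ft/d × 0.3048 = 38.10 m/d
Specific discharge q = 38.10 × 0.018 = 0.6858 m/d
Average linear velocity = 0.6858 / 0.10 = 6.858 m/d
t = L / v = 7500 / 6.858 = 1094 d
   = 1094 / 365 = 3.00 yr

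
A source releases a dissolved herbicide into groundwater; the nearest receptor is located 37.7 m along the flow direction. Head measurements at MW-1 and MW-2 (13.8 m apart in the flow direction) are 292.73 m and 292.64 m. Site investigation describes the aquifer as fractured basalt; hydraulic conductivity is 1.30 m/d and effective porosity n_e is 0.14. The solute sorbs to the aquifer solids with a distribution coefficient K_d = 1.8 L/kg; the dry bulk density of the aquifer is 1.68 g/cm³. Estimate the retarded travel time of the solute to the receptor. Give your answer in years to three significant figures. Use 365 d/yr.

Hydraulic gradient i = (292.73 − 292.64) / 13.8 = 0.09 / 13.8 = 0.006522
Specific discharge q = 1.30 × 0.006522 = 0.008478 m/d
Average linear velocity = 0.008478 / 0.14 = 0.06056 m/d
Retardation R = 1 + ρ_b·K_d/n = 1 + 1.68×1.8/0.14 = 22.60
Contaminant velocity v_c = v/R = 0.06056/22.60 = 0.002680 m/d
t = L/v_c = 37.7/0.002680 = 14070 d
   = 14070/365 = 38.5 yr

38.5 years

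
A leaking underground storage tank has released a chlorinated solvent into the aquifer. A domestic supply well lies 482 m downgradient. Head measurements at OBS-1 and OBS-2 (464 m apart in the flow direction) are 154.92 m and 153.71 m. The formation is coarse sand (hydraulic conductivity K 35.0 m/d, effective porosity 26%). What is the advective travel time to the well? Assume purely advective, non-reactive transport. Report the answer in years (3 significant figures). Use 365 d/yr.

Hydraulic gradient i = (154.92 − 153.71) / 464 = 1.21 / 464 = 0.002608
q = Ki = 35.0 × 0.002608 = 0.09127 m/d
v = Ki/n = 35.0·0.002608/0.26 = 0.3510 m/d
t = L / v = 482 / 0.3510 = 1373 d
   = 1373 / 365 = 3.76 yr

3.76 years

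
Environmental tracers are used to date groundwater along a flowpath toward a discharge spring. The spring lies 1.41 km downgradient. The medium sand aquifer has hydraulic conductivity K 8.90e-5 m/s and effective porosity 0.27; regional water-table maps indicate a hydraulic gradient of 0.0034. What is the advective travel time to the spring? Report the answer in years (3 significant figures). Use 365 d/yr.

39.9 years

K = 8.90e-5 m/s × 86400 s/d = 7.690 m/d
q = Ki = 7.690 × 0.0034 = 0.02614 m/d
Average linear velocity = 0.02614 / 0.27 = 0.09683 m/d
L = 1.41 km = 1410 m
t = L / v = 1410 / 0.09683 = 14560 d
   = 14560 / 365 = 39.9 yr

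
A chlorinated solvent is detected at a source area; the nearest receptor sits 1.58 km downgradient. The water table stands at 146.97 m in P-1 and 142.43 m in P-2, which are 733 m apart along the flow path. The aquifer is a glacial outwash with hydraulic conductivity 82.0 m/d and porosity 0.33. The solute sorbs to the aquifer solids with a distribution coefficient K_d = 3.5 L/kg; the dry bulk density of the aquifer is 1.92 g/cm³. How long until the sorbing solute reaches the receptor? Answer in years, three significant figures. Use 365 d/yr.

Hydraulic gradient i = (146.97 − 142.43) / 733 = 4.54 / 733 = 0.006194
Specific discharge q = 82.0 × 0.006194 = 0.5079 m/d
v_s = q/n_e = 0.5079/0.33 = 1.539 m/d
Retardation R = 1 + ρ_b·K_d/n = 1 + 1.92×3.5/0.33 = 21.36
Contaminant velocity v_c = v/R = 1.539/21.36 = 0.07204 m/d
L = 1.58 km = 1580 m
t = L/v_c = 1580/0.07204 = 21930 d
   = 21930/365 = 60.1 yr

60.1 years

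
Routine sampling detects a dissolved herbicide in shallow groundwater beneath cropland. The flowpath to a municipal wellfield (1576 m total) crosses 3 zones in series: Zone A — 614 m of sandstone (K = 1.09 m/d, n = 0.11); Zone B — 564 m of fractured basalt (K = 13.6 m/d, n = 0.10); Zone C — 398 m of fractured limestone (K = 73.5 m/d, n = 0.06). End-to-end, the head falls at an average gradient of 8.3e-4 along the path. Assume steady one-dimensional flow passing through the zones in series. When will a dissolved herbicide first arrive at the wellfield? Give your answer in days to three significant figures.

69000 days

For zones in series the flux q is common to all zones; the equivalent conductivity is the harmonic (thickness-weighted) mean, K_eq = L_total / Σ(L_j/K_j).
Σ(L/K) = 614/1.09 + 564/13.6 + 398/73.5 = 563.3 + 41.47 + 5.415 = 610.2 d
K_eq = L_total / Σ(L/K) = 1576 / 610.2 = 2.583 m/d
q = K_eq · i = 2.583 × 8.3e-4 = 0.002144 m/d (same in every zone)
Zone A: v = q/n = 0.002144/0.11 = 0.01949 m/d → t_A = 614/0.01949 = 31510 d
Zone B: v = q/n = 0.002144/0.10 = 0.02144 m/d → t_B = 564/0.02144 = 26310 d
Zone C: v = q/n = 0.002144/0.06 = 0.03573 m/d → t_C = 398/0.03573 = 11140 d
Total t = 31510 + 26310 + 11140 = 68950 d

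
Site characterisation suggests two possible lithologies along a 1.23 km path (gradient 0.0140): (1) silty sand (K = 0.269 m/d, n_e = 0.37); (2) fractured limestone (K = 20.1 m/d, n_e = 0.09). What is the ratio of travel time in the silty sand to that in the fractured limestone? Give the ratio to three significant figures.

307

Unit 1 (silty sand): v = 0.269×0.014/0.37 = 0.01018 m/d, t = 1230/0.01018 = 120800 d
Unit 2 (fractured limestone): v = 20.1×0.014/0.09 = 3.127 m/d, t = 1230/3.127 = 393.4 d
t(silty sand) / t(fractured limestone) = 120800/393.4 = 307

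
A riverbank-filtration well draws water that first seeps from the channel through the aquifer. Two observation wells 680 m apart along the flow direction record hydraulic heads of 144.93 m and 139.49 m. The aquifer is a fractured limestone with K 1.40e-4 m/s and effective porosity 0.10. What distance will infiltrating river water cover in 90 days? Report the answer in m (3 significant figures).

87.1 m

Hydraulic gradient i = (144.93 − 139.49) / 680 = 5.44 / 680 = 0.008000
K = 1.40e-4 m/s × 86400 s/d = 12.10 m/d
Darcy flux q = K·i = 12.10 × 0.008000 = 0.09677 m/d
v_s = q/n_e = 0.09677/0.10 = 0.9677 m/d
L = v × T = 0.9677 × 90 = 87.09 m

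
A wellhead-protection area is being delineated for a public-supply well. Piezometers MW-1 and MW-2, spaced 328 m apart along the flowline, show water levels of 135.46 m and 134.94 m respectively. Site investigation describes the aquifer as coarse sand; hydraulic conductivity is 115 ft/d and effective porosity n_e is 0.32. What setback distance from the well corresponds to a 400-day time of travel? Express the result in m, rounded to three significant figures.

Hydraulic gradient i = (135.46 − 134.94) / 328 = 0.52 / 328 = 0.001585
K = 115 ft/d × 0.3048 = 35.05 m/d
q = Ki = 35.05 × 0.001585 = 0.05557 m/d
v = Ki/n = 35.05·0.001585/0.32 = 0.1737 m/d
L = v × T = 0.1737 × 400 = 69.46 m

69.5 m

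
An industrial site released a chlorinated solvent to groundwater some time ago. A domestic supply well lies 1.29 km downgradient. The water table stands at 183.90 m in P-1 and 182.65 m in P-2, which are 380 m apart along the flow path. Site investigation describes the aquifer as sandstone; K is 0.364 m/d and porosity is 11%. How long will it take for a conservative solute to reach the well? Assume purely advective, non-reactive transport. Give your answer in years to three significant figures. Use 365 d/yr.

325 years

Hydraulic gradient i = (183.90 − 182.65) / 380 = 1.25 / 380 = 0.003289
Specific discharge q = 0.364 × 0.003289 = 0.001197 m/d
Average linear velocity = 0.001197 / 0.11 = 0.01089 m/d
L = 1.29 km = 1290 m
t = L / v = 1290 / 0.01089 = 118500 d
   = 118500 / 365 = 325 yr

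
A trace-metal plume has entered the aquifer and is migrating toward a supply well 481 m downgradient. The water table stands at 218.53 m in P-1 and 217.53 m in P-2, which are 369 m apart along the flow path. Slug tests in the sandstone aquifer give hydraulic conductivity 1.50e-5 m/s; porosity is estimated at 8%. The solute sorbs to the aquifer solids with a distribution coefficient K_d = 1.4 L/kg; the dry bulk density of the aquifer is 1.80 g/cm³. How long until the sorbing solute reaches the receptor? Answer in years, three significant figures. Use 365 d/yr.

Hydraulic gradient i = (218.53 − 217.53) / 369 = 1.00 / 369 = 0.002710
K = 1.50e-5 m/s × 86400 s/d = 1.296 m/d
Darcy flux q = K·i = 1.296 × 0.002710 = 0.003512 m/d
Average linear velocity = 0.003512 / 0.08 = 0.04390 m/d
Retardation R = 1 + ρ_b·K_d/n = 1 + 1.80×1.4/0.08 = 32.50
Contaminant velocity v_c = v/R = 0.04390/32.50 = 0.001351 m/d
t = L/v_c = 481/0.001351 = 356100 d
   = 356100/365 = 976 yr

976 years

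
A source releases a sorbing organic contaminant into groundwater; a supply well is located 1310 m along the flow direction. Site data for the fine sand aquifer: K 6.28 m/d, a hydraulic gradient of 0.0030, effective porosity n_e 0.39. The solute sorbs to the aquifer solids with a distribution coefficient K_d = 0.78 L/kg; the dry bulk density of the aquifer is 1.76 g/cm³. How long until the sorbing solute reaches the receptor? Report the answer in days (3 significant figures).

Darcy flux q = K·i = 6.28 × 0.0030 = 0.01884 m/d
Seepage velocity v = q / n = 0.01884 / 0.39 = 0.04831 m/d
Retardation R = 1 + ρ_b·K_d/n = 1 + 1.76×0.78/0.39 = 4.520
Contaminant velocity v_c = v/R = 0.04831/4.520 = 0.01069 m/d
t = L/v_c = 1310/0.01069 = 122600 d

123000 days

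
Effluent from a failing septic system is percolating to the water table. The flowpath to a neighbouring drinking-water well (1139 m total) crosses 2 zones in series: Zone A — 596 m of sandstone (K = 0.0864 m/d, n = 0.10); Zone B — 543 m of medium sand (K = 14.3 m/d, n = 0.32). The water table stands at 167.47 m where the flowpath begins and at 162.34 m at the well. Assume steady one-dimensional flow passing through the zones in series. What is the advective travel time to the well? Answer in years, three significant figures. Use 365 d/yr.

864 years

Total head drop ΔH = 167.47 − 162.34 = 5.13 m
Steady 1-D flow in series ⇒ the Darcy flux q is identical in every zone and the zone head losses add (resistances L/K in series).
Σ(L/K) = 596/0.0864 + 543/14.3 = 6898 + 37.97 = 6936 d
q = ΔH / Σ(L/K) = 5.13 / 6936 = 7.396e-4 m/d (same in every zone)
Zone A: v = q/n = 7.396e-4/0.10 = 0.007396 m/d → t_A = 596/0.007396 = 80580 d
Zone B: v = q/n = 7.396e-4/0.32 = 0.002311 m/d → t_B = 543/0.002311 = 234900 d
Total t = 80580 + 234900 = 315500 d
   = 315500 / 365 = 864 yr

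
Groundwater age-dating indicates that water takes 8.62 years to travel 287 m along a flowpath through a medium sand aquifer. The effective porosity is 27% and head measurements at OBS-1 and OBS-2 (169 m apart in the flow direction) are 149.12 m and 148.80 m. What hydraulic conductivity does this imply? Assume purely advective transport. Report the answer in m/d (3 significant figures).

Hydraulic gradient i = (149.12 − 148.80) / 169 = 0.32 / 169 = 0.001893
t = 8.62 years = 3146 d
v = L / t = 287 / 3146 = 0.09122 m/d
K = v · n / i = 0.09122 × 0.27 / 0.001893 = 13.0 m/d

13.0 m/d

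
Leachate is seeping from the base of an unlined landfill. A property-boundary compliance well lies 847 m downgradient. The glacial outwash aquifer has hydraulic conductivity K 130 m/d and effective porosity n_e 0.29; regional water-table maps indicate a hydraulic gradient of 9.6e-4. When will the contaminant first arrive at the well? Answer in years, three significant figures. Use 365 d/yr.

Darcy flux q = K·i = 130 × 9.6e-4 = 0.1248 m/d
Average linear velocity = 0.1248 / 0.29 = 0.4303 m/d
t = L / v = 847 / 0.4303 = 1968 d
   = 1968 / 365 = 5.39 yr

5.39 years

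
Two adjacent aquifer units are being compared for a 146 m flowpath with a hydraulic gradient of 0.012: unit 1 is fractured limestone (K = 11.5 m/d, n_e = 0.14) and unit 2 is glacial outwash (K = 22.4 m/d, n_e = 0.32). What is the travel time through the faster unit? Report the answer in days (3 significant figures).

Unit 1 (fractured limestone): v = 11.5×0.012/0.14 = 0.9857 m/d, t = 146/0.9857 = 148.1 d
Unit 2 (glacial outwash): v = 22.4×0.012/0.32 = 0.8400 m/d, t = 146/0.8400 = 173.8 d
Faster unit: t = 148 d

148 days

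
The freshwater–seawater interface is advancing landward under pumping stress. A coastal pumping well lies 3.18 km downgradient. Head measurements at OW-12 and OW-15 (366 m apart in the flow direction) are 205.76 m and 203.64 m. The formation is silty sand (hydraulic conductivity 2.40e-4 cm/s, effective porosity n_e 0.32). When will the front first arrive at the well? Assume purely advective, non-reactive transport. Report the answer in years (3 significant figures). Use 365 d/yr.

Hydraulic gradient i = (205.76 − 203.64) / 366 = 2.12 / 366 = 0.005792
K = 2.40e-4 cm/s × 864 = 0.2074 m/d
q = Ki = 0.2074 × 0.005792 = 0.001201 m/d
v = Ki/n = 0.2074·0.005792/0.32 = 0.003753 m/d
L = 3.18 km = 3180 m
t = L / v = 3180 / 0.003753 = 847200 d
   = 847200 / 365 = 2320 yr

2320 years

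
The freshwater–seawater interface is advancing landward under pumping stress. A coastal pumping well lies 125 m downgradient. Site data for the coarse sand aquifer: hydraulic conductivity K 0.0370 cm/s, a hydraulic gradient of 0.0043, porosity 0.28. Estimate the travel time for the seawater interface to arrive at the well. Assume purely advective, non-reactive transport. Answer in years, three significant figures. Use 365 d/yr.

K = 0.0370 cm/s × 864 = 31.97 m/d
Specific discharge q = 31.97 × 0.0043 = 0.1375 m/d
v_s = q/n_e = 0.1375/0.28 = 0.4909 m/d
t = L / v = 125 / 0.4909 = 254.6 d
   = 254.6 / 365 = 0.698 yr

0.698 years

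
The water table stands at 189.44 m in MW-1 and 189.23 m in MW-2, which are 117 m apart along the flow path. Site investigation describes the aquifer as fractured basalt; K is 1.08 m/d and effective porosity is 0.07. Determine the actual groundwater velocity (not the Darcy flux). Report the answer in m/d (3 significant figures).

Hydraulic gradient i = (189.44 − 189.23) / 117 = 0.21 / 117 = 0.001795
Specific discharge q = 1.08 × 0.001795 = 0.001938 m/d
Seepage velocity v = q / n = 0.001938 / 0.07 = 0.02769 m/d

0.0277 m/d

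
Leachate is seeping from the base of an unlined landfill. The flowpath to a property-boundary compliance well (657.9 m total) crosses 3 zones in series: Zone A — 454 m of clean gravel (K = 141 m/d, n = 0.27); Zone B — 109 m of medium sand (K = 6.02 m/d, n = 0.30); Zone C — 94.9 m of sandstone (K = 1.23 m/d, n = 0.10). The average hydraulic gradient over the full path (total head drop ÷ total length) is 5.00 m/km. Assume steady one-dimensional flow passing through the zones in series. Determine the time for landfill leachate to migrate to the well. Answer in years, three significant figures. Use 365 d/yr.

13.5 years

Continuity: the same q passes through each zone, so ΔH = q·Σ(L_j/K_j) — the zones act as resistances in series.
Σ(L/K) = 454/141 + 109/6.02 + 94.9/1.23 = 3.220 + 18.11 + 77.15 = 98.48 d
K_eq = L_total / Σ(L/K) = 657.9 / 98.48 = 6.681 m/d
q = K_eq · i = 6.681 × 0.0050 = 0.03340 m/d (same in every zone)
Zone A: v = q/n = 0.03340/0.27 = 0.1237 m/d → t_A = 454/0.1237 = 3670 d
Zone B: v = q/n = 0.03340/0.30 = 0.1113 m/d → t_B = 109/0.1113 = 979.0 d
Zone C: v = q/n = 0.03340/0.10 = 0.3340 m/d → t_C = 94.9/0.3340 = 284.1 d
Total t = 3670 + 979.0 + 284.1 = 4933 d
   = 4933 / 365 = 13.5 yr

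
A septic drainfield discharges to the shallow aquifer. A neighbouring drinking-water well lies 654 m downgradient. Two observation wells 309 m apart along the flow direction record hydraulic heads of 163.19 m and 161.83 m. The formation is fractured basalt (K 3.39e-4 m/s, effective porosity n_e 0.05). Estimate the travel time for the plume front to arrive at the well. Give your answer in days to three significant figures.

254 days

Hydraulic gradient i = (163.19 − 161.83) / 309 = 1.36 / 309 = 0.004401
K = 3.39e-4 m/s × 86400 s/d = 29.29 m/d
q = Ki = 29.29 × 0.004401 = 0.1289 m/d
v_s = q/n_e = 0.1289/0.05 = 2.578 m/d
t = L / v = 654 / 2.578 = 253.7 d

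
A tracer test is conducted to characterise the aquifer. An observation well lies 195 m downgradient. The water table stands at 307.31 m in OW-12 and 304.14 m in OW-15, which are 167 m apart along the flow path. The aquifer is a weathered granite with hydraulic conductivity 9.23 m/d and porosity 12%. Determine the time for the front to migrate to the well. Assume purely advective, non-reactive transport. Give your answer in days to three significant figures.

Hydraulic gradient i = (307.31 − 304.14) / 167 = 3.17 / 167 = 0.01898
Specific discharge q = 9.23 × 0.01898 = 0.1752 m/d
Average linear velocity = 0.1752 / 0.12 = 1.460 m/d
t = L / v = 195 / 1.460 = 133.6 d

134 days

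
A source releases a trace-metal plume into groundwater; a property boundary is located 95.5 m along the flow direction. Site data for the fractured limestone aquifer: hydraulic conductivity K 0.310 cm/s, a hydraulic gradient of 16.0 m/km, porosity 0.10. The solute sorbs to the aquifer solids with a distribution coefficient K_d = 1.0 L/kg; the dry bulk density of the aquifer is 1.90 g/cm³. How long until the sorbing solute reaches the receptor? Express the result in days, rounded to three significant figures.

44.6 days

K = 0.310 cm/s × 864 = 267.8 m/d
Specific discharge q = 267.8 × 0.016 = 4.285 m/d
v = Ki/n = 267.8·0.016/0.10 = 42.85 m/d
Retardation R = 1 + ρ_b·K_d/n = 1 + 1.90×1.0/0.10 = 20.00
Contaminant velocity v_c = v/R = 42.85/20.00 = 2.143 m/d
t = L/v_c = 95.5/2.143 = 44.57 d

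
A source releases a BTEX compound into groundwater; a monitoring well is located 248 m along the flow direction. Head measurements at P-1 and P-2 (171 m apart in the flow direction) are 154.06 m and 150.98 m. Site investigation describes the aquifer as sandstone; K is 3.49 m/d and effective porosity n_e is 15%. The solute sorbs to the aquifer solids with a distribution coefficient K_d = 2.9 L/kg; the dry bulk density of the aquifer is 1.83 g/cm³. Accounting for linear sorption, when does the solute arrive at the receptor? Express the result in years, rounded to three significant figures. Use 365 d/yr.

59.0 years

Hydraulic gradient i = (154.06 − 150.98) / 171 = 3.08 / 171 = 0.01801
Darcy flux q = K·i = 3.49 × 0.01801 = 0.06286 m/d
v = Ki/n = 3.49·0.01801/0.15 = 0.4191 m/d
Retardation R = 1 + ρ_b·K_d/n = 1 + 1.83×2.9/0.15 = 36.38
Contaminant velocity v_c = v/R = 0.4191/36.38 = 0.01152 m/d
t = L/v_c = 248/0.01152 = 21530 d
   = 21530/365 = 59.0 yr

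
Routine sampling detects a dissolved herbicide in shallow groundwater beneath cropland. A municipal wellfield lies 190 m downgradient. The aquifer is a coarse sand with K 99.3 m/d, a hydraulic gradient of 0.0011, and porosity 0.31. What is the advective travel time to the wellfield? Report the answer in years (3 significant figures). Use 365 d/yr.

Specific discharge q = 99.3 × 0.0011 = 0.1092 m/d
v_s = q/n_e = 0.1092/0.31 = 0.3524 m/d
t = L / v = 190 / 0.3524 = 539.2 d
   = 539.2 / 365 = 1.48 yr

1.48 years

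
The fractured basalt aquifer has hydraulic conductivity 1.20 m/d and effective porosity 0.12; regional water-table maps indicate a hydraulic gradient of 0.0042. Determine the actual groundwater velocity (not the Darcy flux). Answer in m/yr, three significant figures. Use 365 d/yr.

Darcy flux q = K·i = 1.20 × 0.0042 = 0.005040 m/d
v_s = q/n_e = 0.005040/0.12 = 0.04200 m/d
   = 0.04200 × 365 = 15.3 m/yr

15.3 m/yr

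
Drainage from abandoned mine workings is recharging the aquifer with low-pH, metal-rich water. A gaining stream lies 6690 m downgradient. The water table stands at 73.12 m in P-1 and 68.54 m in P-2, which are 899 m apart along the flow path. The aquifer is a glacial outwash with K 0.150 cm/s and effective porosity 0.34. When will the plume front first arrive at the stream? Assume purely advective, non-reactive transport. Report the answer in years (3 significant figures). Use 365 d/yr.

Hydraulic gradient i = (73.12 − 68.54) / 899 = 4.58 / 899 = 0.005095
K = 0.150 cm/s × 864 = 129.6 m/d
Specific discharge q = 129.6 × 0.005095 = 0.6603 m/d
Seepage velocity v = q / n = 0.6603 / 0.34 = 1.942 m/d
t = L / v = 6690 / 1.942 = 3445 d
   = 3445 / 365 = 9.44 yr

9.44 years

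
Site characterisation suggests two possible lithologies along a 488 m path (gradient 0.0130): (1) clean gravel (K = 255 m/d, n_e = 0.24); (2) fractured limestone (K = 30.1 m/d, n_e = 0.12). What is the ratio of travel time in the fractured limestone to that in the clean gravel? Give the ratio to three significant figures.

4.24

Unit 1 (clean gravel): v = 255×0.013/0.24 = 13.81 m/d, t = 488/13.81 = 35.33 d
Unit 2 (fractured limestone): v = 30.1×0.013/0.12 = 3.261 m/d, t = 488/3.261 = 149.7 d
t(fractured limestone) / t(clean gravel) = 149.7/35.33 = 4.24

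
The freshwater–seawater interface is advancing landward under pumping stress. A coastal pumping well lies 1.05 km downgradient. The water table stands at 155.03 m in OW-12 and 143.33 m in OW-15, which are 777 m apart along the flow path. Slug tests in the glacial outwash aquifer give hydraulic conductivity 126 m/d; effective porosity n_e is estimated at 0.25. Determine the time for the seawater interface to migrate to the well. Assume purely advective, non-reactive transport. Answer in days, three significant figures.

138 days

Hydraulic gradient i = (155.03 − 143.33) / 777 = 11.70 / 777 = 0.01506
Specific discharge q = 126 × 0.01506 = 1.897 m/d
Seepage velocity v = q / n = 1.897 / 0.25 = 7.589 m/d
L = 1.05 km = 1050 m
t = L / v = 1050 / 7.589 = 138.4 d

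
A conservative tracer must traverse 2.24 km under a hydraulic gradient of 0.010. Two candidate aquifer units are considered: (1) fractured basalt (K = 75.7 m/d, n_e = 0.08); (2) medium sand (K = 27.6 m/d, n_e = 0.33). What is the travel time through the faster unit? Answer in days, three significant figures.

Unit 1 (fractured basalt): v = 75.7×0.010/0.08 = 9.463 m/d, t = 2240/9.463 = 236.7 d
Unit 2 (medium sand): v = 27.6×0.010/0.33 = 0.8364 m/d, t = 2240/0.8364 = 2678 d
Faster unit: t = 237 d

237 days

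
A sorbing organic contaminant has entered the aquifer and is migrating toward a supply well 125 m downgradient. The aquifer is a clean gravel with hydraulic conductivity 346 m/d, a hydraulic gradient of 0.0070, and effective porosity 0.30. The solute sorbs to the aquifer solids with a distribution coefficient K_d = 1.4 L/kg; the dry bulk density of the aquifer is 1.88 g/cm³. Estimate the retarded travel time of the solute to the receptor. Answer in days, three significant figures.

151 days

q = Ki = 346 × 0.0070 = 2.422 m/d
Average linear velocity = 2.422 / 0.30 = 8.073 m/d
Retardation R = 1 + ρ_b·K_d/n = 1 + 1.88×1.4/0.30 = 9.773
Contaminant velocity v_c = v/R = 8.073/9.773 = 0.8261 m/d
t = L/v_c = 125/0.8261 = 151.3 d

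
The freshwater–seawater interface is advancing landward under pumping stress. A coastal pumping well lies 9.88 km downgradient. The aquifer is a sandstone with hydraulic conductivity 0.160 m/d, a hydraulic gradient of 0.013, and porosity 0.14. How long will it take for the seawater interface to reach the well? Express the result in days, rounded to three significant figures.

Specific discharge q = 0.160 × 0.013 = 0.002080 m/d
v = Ki/n = 0.160·0.013/0.14 = 0.01486 m/d
L = 9.88 km = 9880 m
t = L / v = 9880 / 0.01486 = 665000 d

665000 days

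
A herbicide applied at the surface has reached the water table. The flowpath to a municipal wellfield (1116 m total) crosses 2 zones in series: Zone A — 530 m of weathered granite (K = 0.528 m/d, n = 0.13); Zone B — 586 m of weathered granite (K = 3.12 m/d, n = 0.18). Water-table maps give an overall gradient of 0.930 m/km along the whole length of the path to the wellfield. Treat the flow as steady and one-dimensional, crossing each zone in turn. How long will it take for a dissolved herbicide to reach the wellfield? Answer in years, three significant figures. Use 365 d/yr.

Continuity: the same q passes through each zone, so ΔH = q·Σ(L_j/K_j) — the zones act as resistances in series.
Σ(L/K) = 530/0.528 + 586/3.12 = 1004 + 187.8 = 1192 d
K_eq = L_total / Σ(L/K) = 1116 / 1192 = 0.9365 m/d
q = K_eq · i = 0.9365 × 9.3e-4 = 8.710e-4 m/d (same in every zone)
Zone A: v = q/n = 8.710e-4/0.13 = 0.006700 m/d → t_A = 530/0.006700 = 79110 d
Zone B: v = q/n = 8.710e-4/0.18 = 0.004839 m/d → t_B = 586/0.004839 = 121100 d
Total t = 79110 + 121100 = 200200 d
   = 200200 / 365 = 549 yr

549 years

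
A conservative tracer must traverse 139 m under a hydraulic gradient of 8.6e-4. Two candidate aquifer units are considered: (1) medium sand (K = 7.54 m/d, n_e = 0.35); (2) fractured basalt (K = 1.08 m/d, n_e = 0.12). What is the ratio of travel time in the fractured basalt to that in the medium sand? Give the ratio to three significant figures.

2.39

Unit 1 (medium sand): v = 7.54×8.6e-4/0.35 = 0.01853 m/d, t = 139/0.01853 = 7503 d
Unit 2 (fractured basalt): v = 1.08×8.6e-4/0.12 = 0.007740 m/d, t = 139/0.007740 = 17960 d
t(fractured basalt) / t(medium sand) = 17960/7503 = 2.39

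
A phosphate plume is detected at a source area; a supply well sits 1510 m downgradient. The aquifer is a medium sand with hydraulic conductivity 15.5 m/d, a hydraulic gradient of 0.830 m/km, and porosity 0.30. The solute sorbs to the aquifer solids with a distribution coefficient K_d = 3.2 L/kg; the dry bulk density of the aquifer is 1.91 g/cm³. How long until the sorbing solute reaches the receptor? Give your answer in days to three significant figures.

753000 days

q = Ki = 15.5 × 8.3e-4 = 0.01287 m/d
v_s = q/n_e = 0.01287/0.30 = 0.04288 m/d
Retardation R = 1 + ρ_b·K_d/n = 1 + 1.91×3.2/0.30 = 21.37
Contaminant velocity v_c = v/R = 0.04288/21.37 = 0.002006 m/d
t = L/v_c = 1510/0.002006 = 752600 d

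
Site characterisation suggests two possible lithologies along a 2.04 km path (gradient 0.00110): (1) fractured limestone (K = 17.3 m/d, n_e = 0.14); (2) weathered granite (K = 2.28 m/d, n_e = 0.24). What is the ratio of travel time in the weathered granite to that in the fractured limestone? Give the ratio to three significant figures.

Unit 1 (fractured limestone): v = 17.3×0.0011/0.14 = 0.1359 m/d, t = 2040/0.1359 = 15010 d
Unit 2 (weathered granite): v = 2.28×0.0011/0.24 = 0.01045 m/d, t = 2040/0.01045 = 195200 d
t(weathered granite) / t(fractured limestone) = 195200/15010 = 13.0

13.0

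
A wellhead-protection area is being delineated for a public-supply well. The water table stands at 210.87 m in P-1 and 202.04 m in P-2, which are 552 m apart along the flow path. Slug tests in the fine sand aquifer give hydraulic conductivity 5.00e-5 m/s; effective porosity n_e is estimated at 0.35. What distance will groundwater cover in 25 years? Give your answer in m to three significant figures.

Hydraulic gradient i = (210.87 − 202.04) / 552 = 8.83 / 552 = 0.01600
K = 5.00e-5 m/s × 86400 s/d = 4.320 m/d
Darcy flux q = K·i = 4.320 × 0.01600 = 0.06910 m/d
v = Ki/n = 4.320·0.01600/0.35 = 0.1974 m/d
T = 25 yr × 365 = 9125 d
L = v × T = 0.1974 × 9125 = 1802 m

1800 m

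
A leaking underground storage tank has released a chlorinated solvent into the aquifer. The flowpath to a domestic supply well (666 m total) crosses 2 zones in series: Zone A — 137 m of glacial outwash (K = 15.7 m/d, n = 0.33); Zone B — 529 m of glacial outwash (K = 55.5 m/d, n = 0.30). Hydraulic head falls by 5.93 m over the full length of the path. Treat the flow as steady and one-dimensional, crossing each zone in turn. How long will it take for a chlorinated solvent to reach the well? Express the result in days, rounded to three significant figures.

Continuity: the same q passes through each zone, so ΔH = q·Σ(L_j/K_j) — the zones act as resistances in series.
Σ(L/K) = 137/15.7 + 529/55.5 = 8.726 + 9.532 = 18.26 d
q = ΔH / Σ(L/K) = 5.93 / 18.26 = 0.3248 m/d (same in every zone)
Zone A: v = q/n = 0.3248/0.33 = 0.9842 m/d → t_A = 137/0.9842 = 139.2 d
Zone B: v = q/n = 0.3248/0.30 = 1.083 m/d → t_B = 529/1.083 = 488.6 d
Total t = 139.2 + 488.6 = 627.8 d

628 days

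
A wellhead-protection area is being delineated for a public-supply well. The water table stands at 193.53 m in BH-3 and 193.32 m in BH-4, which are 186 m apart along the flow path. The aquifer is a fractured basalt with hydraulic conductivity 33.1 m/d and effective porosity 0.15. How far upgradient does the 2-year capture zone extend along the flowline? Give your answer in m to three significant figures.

Hydraulic gradient i = (193.53 − 193.32) / 186 = 0.21 / 186 = 0.001129
Darcy flux q = K·i = 33.1 × 0.001129 = 0.03737 m/d
Seepage velocity v = q / n = 0.03737 / 0.15 = 0.2491 m/d
T = 2 yr × 365 = 730 d
L = v × T = 0.2491 × 730 = 181.9 m

182 m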